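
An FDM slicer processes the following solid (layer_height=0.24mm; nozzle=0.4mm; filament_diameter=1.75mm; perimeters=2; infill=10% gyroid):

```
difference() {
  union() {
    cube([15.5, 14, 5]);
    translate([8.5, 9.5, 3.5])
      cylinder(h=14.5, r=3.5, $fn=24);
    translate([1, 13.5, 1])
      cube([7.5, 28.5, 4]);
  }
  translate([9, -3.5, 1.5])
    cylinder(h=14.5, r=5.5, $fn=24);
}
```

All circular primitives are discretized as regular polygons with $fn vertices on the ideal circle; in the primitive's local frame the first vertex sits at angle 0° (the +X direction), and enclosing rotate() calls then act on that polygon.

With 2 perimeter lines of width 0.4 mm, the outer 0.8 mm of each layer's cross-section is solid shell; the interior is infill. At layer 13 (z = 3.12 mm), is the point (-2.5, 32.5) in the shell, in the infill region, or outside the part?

At z = 3.12 mm: the cube is present — its section is the full 15.5×14 rectangle; the cylinder at (8.5, 9.5) does not reach this height (z outside [3.5, 18]); the cube at (1, 13.5) (footprint 7.5×28.5) is included at this height; Combining (union): the regions partially overlap (shared area 3.75 mm²), so overlapping operands fuse into one piece — 1 connected region; the r=5.5 cylinder at (9, -3.5) gives a regular 24-gon of circumradius 5.5 (constant along its height); Taking the first minus the rest: starting from the result so far, the r=5.5 cylinder at (9, -3.5) partially overlaps it — only the 11.51 mm² overlap (of its 93.95 mm²) is removed, clipping the outline — 1 connected region. Overall, the cross-section is a single solid region. The nearest boundary edge runs (1.00, 14.00)→(1.00, 42.00); distance from the point to it = 3.50 mm. The point is not inside any of the regions above, so it lies outside the cross-section (3.50 mm from the nearest boundary).

outside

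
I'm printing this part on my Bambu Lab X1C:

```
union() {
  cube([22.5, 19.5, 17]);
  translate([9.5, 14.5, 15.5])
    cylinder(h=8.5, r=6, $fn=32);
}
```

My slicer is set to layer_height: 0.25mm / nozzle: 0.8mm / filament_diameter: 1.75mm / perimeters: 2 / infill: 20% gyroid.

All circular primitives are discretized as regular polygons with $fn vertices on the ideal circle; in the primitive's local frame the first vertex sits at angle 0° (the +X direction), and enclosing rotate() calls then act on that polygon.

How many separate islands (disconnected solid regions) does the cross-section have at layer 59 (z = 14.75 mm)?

At z = 14.75 mm: the 22.5×19.5 cube contributes its full rectangle; the cylinder at (9.5, 14.5) is absent (z outside [15.5, 24]); Combining (union): only the 22.5×19.5 cube is present, so the union is just that shape — 1 connected region. Overall, the cross-section is a single solid region. Island count = 1.

1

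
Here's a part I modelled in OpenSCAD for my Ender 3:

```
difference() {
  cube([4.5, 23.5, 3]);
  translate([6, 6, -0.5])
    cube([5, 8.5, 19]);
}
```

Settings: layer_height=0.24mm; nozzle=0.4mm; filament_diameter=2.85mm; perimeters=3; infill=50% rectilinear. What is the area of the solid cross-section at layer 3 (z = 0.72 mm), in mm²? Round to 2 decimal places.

105.75 mm²

At z = 0.72 mm: the cube (footprint 4.5×23.5) is included at this height (area 105.75 mm²); the 5×8.5 cube at (6, 6) contributes its full rectangle (area 42.50 mm²); Taking the first minus the rest: starting from the 4.5×23.5 cube (105.75 mm²), the 5×8.5 cube at (6, 6) misses the remaining region (no effect) — area = 105.75 mm². Overall, the cross-section is a single solid region. Net area = 105.75 mm².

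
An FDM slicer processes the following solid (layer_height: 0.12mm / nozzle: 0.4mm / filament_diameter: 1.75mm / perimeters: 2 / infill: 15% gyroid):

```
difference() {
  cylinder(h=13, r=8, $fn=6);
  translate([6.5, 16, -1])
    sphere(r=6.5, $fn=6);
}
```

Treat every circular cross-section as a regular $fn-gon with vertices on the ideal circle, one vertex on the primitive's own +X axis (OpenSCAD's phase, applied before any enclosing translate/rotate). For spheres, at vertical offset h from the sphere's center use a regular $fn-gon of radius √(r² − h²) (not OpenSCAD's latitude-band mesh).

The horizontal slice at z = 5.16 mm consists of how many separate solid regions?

1

At z = 5.16 mm: the r=8 cylinder gives a regular 6-gon of circumradius 8 (constant along its height); the r=6.5 sphere at (6.5, 16) contributes a regular 6-gon of circumradius √(6.5²−6.16²) = 2.075; After the difference (first − rest): starting from the r=8 cylinder, the r=6.5 sphere at (6.5, 16) misses the remaining region (no effect) — 1 connected region. The result has 1 disconnected region.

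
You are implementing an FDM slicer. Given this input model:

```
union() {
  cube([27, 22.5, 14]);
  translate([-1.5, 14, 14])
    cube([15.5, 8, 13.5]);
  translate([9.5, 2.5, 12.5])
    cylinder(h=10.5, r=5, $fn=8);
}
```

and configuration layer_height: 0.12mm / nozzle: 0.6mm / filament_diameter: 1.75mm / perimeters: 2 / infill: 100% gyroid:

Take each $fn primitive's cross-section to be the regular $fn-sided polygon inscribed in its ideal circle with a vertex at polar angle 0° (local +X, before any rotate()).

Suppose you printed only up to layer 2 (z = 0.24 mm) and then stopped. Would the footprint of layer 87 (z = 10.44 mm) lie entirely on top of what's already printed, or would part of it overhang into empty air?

Compare the two slices. At z = 0.24: the cube is present — its section is the full 27×22.5 rectangle (area 607.50 mm²); the cube at (-1.5, 14) is not intersected at this z (z outside [14, 27.5]); the cylinder at (9.5, 2.5) is absent (z outside [12.5, 23]); Taking the union: only the 27×22.5 cube is present, so the union is just that shape — area = 607.50 mm². At z = 10.44: the cube is present — its section is the full 27×22.5 rectangle (area 607.50 mm²); the cube at (-1.5, 14) does not reach this height (z outside [14, 27.5]); the cylinder at (9.5, 2.5) does not reach this height (z outside [12.5, 23]); Merging all regions: only the 27×22.5 cube is present, so the union is just that shape — area = 607.50 mm². Checking containment: the cross-section at z = 10.44 is a subset of the cross-section at z = 0.24.

entirely on top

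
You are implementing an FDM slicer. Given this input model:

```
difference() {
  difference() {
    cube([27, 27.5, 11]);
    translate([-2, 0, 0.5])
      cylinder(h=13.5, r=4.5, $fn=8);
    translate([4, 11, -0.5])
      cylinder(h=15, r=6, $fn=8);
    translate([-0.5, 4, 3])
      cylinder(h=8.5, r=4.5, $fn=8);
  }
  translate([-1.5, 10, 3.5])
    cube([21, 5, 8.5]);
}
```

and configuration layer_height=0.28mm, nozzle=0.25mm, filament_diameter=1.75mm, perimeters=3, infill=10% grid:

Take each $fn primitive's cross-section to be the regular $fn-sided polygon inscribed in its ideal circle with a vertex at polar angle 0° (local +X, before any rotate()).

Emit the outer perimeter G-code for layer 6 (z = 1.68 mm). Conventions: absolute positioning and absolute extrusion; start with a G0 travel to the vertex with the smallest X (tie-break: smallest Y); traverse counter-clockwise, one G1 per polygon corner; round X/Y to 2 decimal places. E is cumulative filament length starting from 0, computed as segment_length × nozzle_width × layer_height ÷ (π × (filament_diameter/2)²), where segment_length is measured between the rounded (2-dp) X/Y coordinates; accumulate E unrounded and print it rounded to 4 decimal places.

At z = 1.68 mm: the cube is present — its section is the full 27×27.5 rectangle; the r=4.5 cylinder at (-2, 0) gives a regular 8-gon of circumradius 4.5 (constant along its height); the r=6 cylinder at (4, 11) contributes a regular 8-gon of circumradius 6; the cylinder at (-0.5, 4) is absent (z outside [3, 11.5]); Taking the first minus the rest: starting from the 27×27.5 cube, the r=4.5 cylinder at (-2, 0) partially overlaps it — only the 6.15 mm² overlap (of its 57.28 mm²) is removed, clipping the outline; the r=6 cylinder at (4, 11) partially overlaps it — only the 92.28 mm² overlap (of its 101.82 mm²) is removed, clipping the outline — 1 connected region; the cube at (-1.5, 10) is absent (z outside [3.5, 12]); After the difference (first − rest): none of the subtracted shapes is present at this height, so that combined region is unchanged — 1 connected region. The outline is a single polygon with 13 vertices. Extrusion per mm of travel: 0.25 × 0.28 / (π × 0.875²) = 0.029103. Accumulating E over each segment gives final E = 3.6639.

G0 X0.00 Y3.67 Z1.68
G1 X1.18 Y3.18 E0.0372
G1 X2.50 Y0.00 E0.1374
G1 X27.00 Y0.00 E0.8504
G1 X27.00 Y27.50 E1.6507
G1 X0.00 Y27.50 E2.4365
G1 X0.00 Y15.34 E2.7904
G1 X4.00 Y17.00 E2.9164
G1 X8.24 Y15.24 E3.0500
G1 X10.00 Y11.00 E3.1836
G1 X8.24 Y6.76 E3.3172
G1 X4.00 Y5.00 E3.4508
G1 X0.00 Y6.66 E3.5769
G1 X0.00 Y3.67 E3.6639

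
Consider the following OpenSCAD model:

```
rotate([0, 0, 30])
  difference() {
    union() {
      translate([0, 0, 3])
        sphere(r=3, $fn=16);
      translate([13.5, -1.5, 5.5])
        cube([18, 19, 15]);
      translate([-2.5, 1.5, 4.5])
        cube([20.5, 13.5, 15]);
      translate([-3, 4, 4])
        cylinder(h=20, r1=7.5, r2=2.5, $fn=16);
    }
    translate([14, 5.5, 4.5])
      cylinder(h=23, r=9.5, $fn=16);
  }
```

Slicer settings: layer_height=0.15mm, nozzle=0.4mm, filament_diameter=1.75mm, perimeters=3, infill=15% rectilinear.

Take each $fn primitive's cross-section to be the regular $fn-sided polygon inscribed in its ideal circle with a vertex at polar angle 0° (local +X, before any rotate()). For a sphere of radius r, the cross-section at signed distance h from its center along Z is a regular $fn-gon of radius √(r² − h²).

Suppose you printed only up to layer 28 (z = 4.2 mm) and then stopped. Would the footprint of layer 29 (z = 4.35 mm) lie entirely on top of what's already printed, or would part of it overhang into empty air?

Compare the two slices. At z = 4.2: the sphere: section is a regular 16-gon, circumradius = √(r²−h²) = √(3²−1.2²) = 2.750 (area = (16/2)·2.750²·sin(360°/16) = 23.14 mm²); the cube at (13.5, -1.5) is not intersected at this z (z outside [5.5, 20.5]); the cube at (-2.5, 1.5) is not intersected at this z (z outside [4.5, 19.5]); the cone at (-3, 4) contributes a regular 16-gon of circumradius 7.450 (interpolated between r1=7.5 and r2=2.5 at t=0.010) (area = (16/2)·7.450²·sin(360°/16) = 169.92 mm²); Combining (union): the regions partially overlap — summed areas 193.06 mm² minus the doubly-counted overlap 22.35 mm² gives 170.72 mm² — area = 170.72 mm²; the cylinder at (14, 5.5) is absent (z outside [4.5, 27.5]); Subtracting the remaining from the first: none of the subtracted shapes is present at this height, so that combined region is unchanged — area = 170.72 mm²; (whole slice rotated 30° about Z — lengths, areas and connectivity unchanged). At z = 4.35: the r=3 sphere contributes a regular 16-gon of circumradius √(3²−1.35²) = 2.679 (area = (16/2)·2.679²·sin(360°/16) = 21.97 mm²); the cube at (13.5, -1.5) does not reach this height (z outside [5.5, 20.5]); the cube at (-2.5, 1.5) does not reach this height (z outside [4.5, 19.5]); the cone at (-3, 4) (r1=7.5→r2=2.5) has section circumradius 7.412 here — a regular 16-gon (area = (16/2)·7.412²·sin(360°/16) = 168.21 mm²); Merging all regions: the regions partially overlap — summed areas 190.19 mm² minus the doubly-counted overlap 21.29 mm² gives 168.90 mm² — area = 168.90 mm²; the cylinder at (14, 5.5) is not intersected at this z (z outside [4.5, 27.5]); Subtracting the remaining from the first: none of the subtracted shapes is present at this height, so that combined region is unchanged — area = 168.90 mm²; (rotated 30° about Z; rotation is an isometry so areas/perimeters/island counts are preserved). Checking containment: the cross-section at z = 4.35 is a subset of the cross-section at z = 4.2.

entirely on top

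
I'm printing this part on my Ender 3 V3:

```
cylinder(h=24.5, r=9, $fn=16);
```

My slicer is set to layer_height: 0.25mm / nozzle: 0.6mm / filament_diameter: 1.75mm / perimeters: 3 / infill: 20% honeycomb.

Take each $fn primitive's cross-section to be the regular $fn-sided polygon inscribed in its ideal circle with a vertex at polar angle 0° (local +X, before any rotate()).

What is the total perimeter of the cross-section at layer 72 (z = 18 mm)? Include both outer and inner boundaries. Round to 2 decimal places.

At z = 18 mm: the cylinder: section is a regular 16-gon, circumradius r=9 (perimeter = 2·16·9.000·sin(180°/16) = 56.19 mm). Overall, the cross-section is a single solid region. Total boundary length (outer) = 56.19 mm.

56.19 mm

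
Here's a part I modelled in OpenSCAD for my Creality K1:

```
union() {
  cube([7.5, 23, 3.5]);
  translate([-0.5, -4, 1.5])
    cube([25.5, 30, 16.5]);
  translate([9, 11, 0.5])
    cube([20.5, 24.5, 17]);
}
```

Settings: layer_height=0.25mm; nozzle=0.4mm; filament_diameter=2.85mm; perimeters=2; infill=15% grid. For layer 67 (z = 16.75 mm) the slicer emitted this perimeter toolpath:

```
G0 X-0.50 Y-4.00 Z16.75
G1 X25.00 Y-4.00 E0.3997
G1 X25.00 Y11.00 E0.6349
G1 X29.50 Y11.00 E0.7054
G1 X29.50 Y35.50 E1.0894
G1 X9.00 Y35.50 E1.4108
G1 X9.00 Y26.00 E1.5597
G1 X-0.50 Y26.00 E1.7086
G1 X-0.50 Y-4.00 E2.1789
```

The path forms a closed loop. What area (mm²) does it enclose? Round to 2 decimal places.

1027.25 mm²

Apply the shoelace formula to the sequence of (X, Y) vertices; enclosed area = 1027.25 mm².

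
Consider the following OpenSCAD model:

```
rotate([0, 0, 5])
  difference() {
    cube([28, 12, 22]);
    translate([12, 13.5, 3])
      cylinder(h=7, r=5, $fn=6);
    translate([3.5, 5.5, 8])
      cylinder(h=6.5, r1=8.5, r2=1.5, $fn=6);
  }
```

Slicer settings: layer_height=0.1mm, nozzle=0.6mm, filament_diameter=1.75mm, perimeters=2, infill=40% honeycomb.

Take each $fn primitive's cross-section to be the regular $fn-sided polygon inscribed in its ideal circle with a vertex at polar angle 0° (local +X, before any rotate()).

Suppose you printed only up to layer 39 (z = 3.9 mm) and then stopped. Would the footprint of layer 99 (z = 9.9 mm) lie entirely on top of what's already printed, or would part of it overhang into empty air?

entirely on top

Compare the two slices. At z = 3.9: the cube is present — its section is the full 28×12 rectangle (area 336.00 mm²); the r=5 cylinder at (12, 13.5) contributes a regular 6-gon of circumradius 5 (area = (6/2)·5.000²·sin(360°/6) = 64.95 mm²); the cone at (3.5, 5.5) does not reach this height (z outside [8, 14.5]); Subtracting the remaining from the first: starting from the 28×12 cube (336.00 mm²), the r=5 cylinder at (12, 13.5) partially overlaps it — only the 18.77 mm² overlap (of its 64.95 mm²) is removed, clipping the outline — area = 317.23 mm²; (rotated 5° about Z; rotation is an isometry so areas/perimeters/island counts are preserved). At z = 9.9: the 28×12 cube contributes its full rectangle (area 336.00 mm²); the r=5 cylinder at (12, 13.5) gives a regular 6-gon of circumradius 5 (constant along its height) (area = (6/2)·5.000²·sin(360°/6) = 64.95 mm²); the cone at (3.5, 5.5) (r1=8.5→r2=1.5) has section circumradius 6.454 here — a regular 6-gon (area = (6/2)·6.454²·sin(360°/6) = 108.22 mm²); Subtracting the remaining from the first: starting from the 28×12 cube (336.00 mm²), the r=5 cylinder at (12, 13.5) partially overlaps it — only the 18.77 mm² overlap (of its 64.95 mm²) is removed, clipping the outline; the cone at (3.5, 5.5) partially overlaps it — only the 92.52 mm² overlap (of its 108.22 mm²) is removed, clipping the outline — area = 224.70 mm²; (rotated 5° about Z; rotation is an isometry so areas/perimeters/island counts are preserved). Checking containment: the cross-section at z = 9.9 is a subset of the cross-section at z = 3.9.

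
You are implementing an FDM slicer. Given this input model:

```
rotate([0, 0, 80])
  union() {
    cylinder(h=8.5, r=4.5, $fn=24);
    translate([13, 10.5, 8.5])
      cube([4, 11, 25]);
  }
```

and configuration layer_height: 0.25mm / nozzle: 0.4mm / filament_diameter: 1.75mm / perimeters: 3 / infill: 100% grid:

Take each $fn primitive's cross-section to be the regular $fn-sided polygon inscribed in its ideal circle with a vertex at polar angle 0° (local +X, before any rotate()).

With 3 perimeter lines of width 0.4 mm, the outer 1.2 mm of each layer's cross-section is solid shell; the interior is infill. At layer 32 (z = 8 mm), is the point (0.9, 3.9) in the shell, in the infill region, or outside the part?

At z = 8 mm: the r=4.5 cylinder contributes a regular 24-gon of circumradius 4.5; the cube at (13, 10.5) is not intersected at this z (z outside [8.5, 33.5]); Merging all regions: only the r=4.5 cylinder is present, so the union is just that shape — 1 connected region; (rotated 80° about Z; rotation is an isometry so areas/perimeters/island counts are preserved). Overall, the cross-section is a single solid region. Undo the 80° rotation: the query point maps to (3.997, -0.209) in the un-rotated model frame. The nearest boundary edge runs (4.35, -1.16)→(4.50, 0.00); distance from the point to it = 0.47 mm. The point is inside the cross-section, 0.47 mm from the nearest boundary — within the 1.2 mm shell band (3 × 0.4).

shell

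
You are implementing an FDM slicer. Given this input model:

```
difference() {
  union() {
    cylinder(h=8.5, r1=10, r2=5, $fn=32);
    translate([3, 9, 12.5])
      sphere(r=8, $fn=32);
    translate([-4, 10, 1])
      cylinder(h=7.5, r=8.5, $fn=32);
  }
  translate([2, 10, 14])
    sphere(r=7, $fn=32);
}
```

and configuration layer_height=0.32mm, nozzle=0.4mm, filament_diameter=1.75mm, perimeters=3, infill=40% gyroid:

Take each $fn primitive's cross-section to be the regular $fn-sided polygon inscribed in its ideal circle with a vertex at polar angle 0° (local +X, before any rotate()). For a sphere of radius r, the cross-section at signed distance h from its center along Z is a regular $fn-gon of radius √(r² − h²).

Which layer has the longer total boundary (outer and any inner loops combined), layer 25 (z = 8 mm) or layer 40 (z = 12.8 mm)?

Layer 25 (z = 8): the cone (r1=10→r2=5) has section circumradius 5.294 here — a regular 32-gon (perimeter = 2·32·5.294·sin(180°/32) = 33.21 mm); the r=8 sphere at (3, 9) slices to a regular 32-gon of circumradius 6.614 (√(r²−h²) with h=4.5 from center) (perimeter = 2·32·6.614·sin(180°/32) = 41.49 mm); the r=8.5 cylinder at (-4, 10) contributes a regular 32-gon of circumradius 8.5 (perimeter = 2·32·8.500·sin(180°/32) = 53.32 mm); Combining (union): the regions partially overlap (shared area 95.94 mm²), so the edge portions inside another operand are dropped and the merged outline is re-measured after clipping — boundary = 73.62 mm; the sphere at (2, 10): section is a regular 32-gon, circumradius = √(r²−h²) = √(7²−6²) = 3.606 (perimeter = 2·32·3.606·sin(180°/32) = 22.62 mm); Taking the first minus the rest: starting from that combined region, the r=7 sphere at (2, 10) lies wholly inside it (removes its full 40.58 mm² and its 22.62 mm outline becomes a hole wall) — boundary (outer + 1 inner loop) = 96.24 mm. So its perimeter = 96.24 mm. Layer 40 (z = 12.8): the cone is not intersected at this z (z outside [0, 8.5]); the sphere at (3, 9): section is a regular 32-gon, circumradius = √(r²−h²) = √(8²−0.3²) = 7.994 (perimeter = 2·32·7.994·sin(180°/32) = 50.15 mm); the cylinder at (-4, 10) does not reach this height (z outside [1, 8.5]); Combining (union): only the r=8 sphere at (3, 9) is present, so the union is just that shape — boundary = 50.15 mm; the sphere at (2, 10): section is a regular 32-gon, circumradius = √(r²−h²) = √(7²−1.2²) = 6.896 (perimeter = 2·32·6.896·sin(180°/32) = 43.26 mm); Taking the first minus the rest: starting from that combined region, the r=7 sphere at (2, 10) partially overlaps it — only the 146.32 mm² overlap (of its 148.46 mm²) is removed, clipping the outline — boundary = 72.06 mm. So its perimeter = 72.06 mm. Layer 25 is larger (96.24 vs 72.06 mm).

layer 25 (z = 8 mm)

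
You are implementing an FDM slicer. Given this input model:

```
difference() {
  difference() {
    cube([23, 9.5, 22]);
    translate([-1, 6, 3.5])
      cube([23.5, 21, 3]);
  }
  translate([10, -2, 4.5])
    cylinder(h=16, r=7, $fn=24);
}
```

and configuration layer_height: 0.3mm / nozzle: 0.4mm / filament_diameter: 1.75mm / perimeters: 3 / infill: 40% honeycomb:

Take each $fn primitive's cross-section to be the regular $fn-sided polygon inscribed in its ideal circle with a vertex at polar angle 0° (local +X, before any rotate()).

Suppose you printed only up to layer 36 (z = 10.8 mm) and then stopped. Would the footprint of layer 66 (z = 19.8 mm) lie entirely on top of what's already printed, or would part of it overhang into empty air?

Compare the two slices. At z = 10.8: the 23×9.5 cube contributes its full rectangle (area 218.50 mm²); the cube at (-1, 6) is not intersected at this z (z outside [3.5, 6.5]); After the difference (first − rest): none of the subtracted shapes is present at this height, so the 23×9.5 cube is unchanged — area = 218.50 mm²; the cylinder at (10, -2): section is a regular 24-gon, circumradius r=7 (area = (24/2)·7.000²·sin(360°/24) = 152.19 mm²); Taking the first minus the rest: starting from that combined region (218.50 mm²), the r=7 cylinder at (10, -2) partially overlaps it — only the 48.63 mm² overlap (of its 152.19 mm²) is removed, clipping the outline — area = 169.87 mm². At z = 19.8: the 23×9.5 cube contributes its full rectangle (area 218.50 mm²); the cube at (-1, 6) is not intersected at this z (z outside [3.5, 6.5]); After the difference (first − rest): none of the subtracted shapes is present at this height, so the 23×9.5 cube is unchanged — area = 218.50 mm²; the r=7 cylinder at (10, -2) gives a regular 24-gon of circumradius 7 (constant along its height) (area = (24/2)·7.000²·sin(360°/24) = 152.19 mm²); Taking the first minus the rest: starting from the result so far (218.50 mm²), the r=7 cylinder at (10, -2) partially overlaps it — only the 48.63 mm² overlap (of its 152.19 mm²) is removed, clipping the outline — area = 169.87 mm². Checking containment: the cross-section at z = 19.8 is a subset of the cross-section at z = 10.8.

entirely on top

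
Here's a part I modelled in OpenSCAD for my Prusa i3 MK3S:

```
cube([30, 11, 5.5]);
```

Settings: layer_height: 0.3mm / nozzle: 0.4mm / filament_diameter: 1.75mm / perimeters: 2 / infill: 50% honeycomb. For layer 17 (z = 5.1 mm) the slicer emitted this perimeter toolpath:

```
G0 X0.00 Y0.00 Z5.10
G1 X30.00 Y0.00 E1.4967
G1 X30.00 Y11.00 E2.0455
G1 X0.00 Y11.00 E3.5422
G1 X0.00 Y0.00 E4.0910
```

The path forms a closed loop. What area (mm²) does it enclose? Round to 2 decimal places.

Apply the shoelace formula to the sequence of (X, Y) vertices; enclosed area = 330.00 mm².

330.00 mm²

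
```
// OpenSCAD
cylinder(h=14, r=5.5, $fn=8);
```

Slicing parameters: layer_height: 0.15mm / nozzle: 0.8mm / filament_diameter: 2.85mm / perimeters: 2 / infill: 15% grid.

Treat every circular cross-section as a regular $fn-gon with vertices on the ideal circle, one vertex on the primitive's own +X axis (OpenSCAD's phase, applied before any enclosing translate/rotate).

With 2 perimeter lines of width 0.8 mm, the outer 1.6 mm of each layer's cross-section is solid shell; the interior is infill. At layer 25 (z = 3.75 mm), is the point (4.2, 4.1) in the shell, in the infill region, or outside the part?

outside

At z = 3.75 mm: the r=5.5 cylinder contributes a regular 8-gon of circumradius 5.5. Overall, the cross-section is a single solid region. The nearest boundary edge runs (5.50, 0.00)→(3.89, 3.89); distance from the point to it = 0.38 mm. The point is not inside any of the regions above, so it lies outside the cross-section (0.38 mm from the nearest boundary).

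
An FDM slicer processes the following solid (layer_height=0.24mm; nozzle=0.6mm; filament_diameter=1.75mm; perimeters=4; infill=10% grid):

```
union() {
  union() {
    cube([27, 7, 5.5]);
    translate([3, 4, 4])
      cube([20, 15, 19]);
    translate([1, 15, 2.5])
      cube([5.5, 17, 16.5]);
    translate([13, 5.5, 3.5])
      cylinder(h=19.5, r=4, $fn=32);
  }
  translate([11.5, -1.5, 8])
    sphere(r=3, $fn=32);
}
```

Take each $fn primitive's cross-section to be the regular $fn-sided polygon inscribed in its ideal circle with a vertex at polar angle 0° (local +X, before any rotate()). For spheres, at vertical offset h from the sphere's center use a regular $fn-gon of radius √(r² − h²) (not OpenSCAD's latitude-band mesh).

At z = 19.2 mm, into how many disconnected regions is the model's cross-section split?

1

At z = 19.2 mm: the cube does not reach this height (z outside [0, 5.5]); the cube at (3, 4) (footprint 20×15) is included at this height; the cube at (1, 15) does not reach this height (z outside [2.5, 19]); the r=4 cylinder at (13, 5.5) gives a regular 32-gon of circumradius 4 (constant along its height); Combining (union): the regions partially overlap (shared area 36.64 mm²), so overlapping operands fuse into one piece — 1 connected region; the sphere at (11.5, -1.5) is not intersected at this z (|z−center|=11.200 > r=3); Combining (union): only the result so far is present, so the union is just that shape — 1 connected region. The result has 1 disconnected region.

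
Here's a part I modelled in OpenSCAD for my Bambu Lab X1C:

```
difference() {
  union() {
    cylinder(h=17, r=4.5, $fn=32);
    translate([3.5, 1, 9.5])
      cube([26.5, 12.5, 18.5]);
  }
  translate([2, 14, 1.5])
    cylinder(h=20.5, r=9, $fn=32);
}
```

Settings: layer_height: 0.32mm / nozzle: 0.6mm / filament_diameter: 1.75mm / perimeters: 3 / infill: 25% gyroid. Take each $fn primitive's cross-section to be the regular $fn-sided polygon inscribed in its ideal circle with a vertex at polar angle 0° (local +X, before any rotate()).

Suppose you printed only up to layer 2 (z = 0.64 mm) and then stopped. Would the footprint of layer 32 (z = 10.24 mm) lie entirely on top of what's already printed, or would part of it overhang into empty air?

Compare the two slices. At z = 0.64: the r=4.5 cylinder gives a regular 32-gon of circumradius 4.5 (constant along its height) (area = (32/2)·4.500²·sin(360°/32) = 63.21 mm²); the cube at (3.5, 1) is absent (z outside [9.5, 28]); Merging all regions: only the r=4.5 cylinder is present, so the union is just that shape — area = 63.21 mm²; the cylinder at (2, 14) is absent (z outside [1.5, 22]); After the difference (first − rest): none of the subtracted shapes is present at this height, so that combined region is unchanged — area = 63.21 mm². At z = 10.24: the cylinder: section is a regular 32-gon, circumradius r=4.5 (area = (32/2)·4.500²·sin(360°/32) = 63.21 mm²); the cube at (3.5, 1) is present — its section is the full 26.5×12.5 rectangle (area 331.25 mm²); Taking the union: the regions partially overlap — summed areas 394.46 mm² minus the doubly-counted overlap 0.94 mm² gives 393.52 mm² — area = 393.52 mm²; the r=9 cylinder at (2, 14) contributes a regular 32-gon of circumradius 9 (area = (32/2)·9.000²·sin(360°/32) = 252.84 mm²); After the difference (first − rest): starting from the result so far (393.52 mm²), the r=9 cylinder at (2, 14) partially overlaps it — only the 46.08 mm² overlap (of its 252.84 mm²) is removed, clipping the outline — area = 347.44 mm². Checking containment: at z = 10.24 the cross-section extends beyond the z = 0.64 cross-section by about 284.23 mm².

part overhangs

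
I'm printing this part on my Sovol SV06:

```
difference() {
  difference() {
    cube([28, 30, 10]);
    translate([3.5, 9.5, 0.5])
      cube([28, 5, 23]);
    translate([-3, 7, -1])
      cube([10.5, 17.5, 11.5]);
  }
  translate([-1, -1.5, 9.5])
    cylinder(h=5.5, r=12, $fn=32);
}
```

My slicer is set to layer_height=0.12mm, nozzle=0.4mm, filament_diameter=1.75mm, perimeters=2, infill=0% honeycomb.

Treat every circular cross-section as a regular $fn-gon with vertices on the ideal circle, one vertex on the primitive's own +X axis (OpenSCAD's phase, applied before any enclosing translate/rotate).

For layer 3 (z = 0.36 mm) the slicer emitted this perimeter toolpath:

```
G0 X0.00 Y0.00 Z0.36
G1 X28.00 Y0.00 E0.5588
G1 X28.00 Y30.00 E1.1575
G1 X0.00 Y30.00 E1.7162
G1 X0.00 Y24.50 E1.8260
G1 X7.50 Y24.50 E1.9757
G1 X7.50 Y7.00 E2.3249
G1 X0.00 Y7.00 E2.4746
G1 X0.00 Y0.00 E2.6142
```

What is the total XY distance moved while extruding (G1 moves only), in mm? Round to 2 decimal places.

131.00 mm

Sum the Euclidean lengths of each G1 segment: total = 131.00 mm.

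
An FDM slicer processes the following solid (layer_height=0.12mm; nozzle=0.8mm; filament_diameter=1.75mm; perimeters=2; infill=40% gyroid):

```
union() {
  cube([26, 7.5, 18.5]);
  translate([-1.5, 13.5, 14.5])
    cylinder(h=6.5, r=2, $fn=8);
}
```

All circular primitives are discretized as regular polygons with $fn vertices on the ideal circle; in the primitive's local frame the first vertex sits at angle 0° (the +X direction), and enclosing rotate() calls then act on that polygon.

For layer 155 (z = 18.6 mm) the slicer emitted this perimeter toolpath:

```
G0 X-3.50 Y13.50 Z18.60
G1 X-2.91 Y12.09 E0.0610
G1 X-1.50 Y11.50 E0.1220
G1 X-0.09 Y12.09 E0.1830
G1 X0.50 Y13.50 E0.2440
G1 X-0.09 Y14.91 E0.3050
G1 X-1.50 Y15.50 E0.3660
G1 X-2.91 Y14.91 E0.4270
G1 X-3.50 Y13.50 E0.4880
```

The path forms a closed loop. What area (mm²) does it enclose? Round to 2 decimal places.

11.28 mm²

Apply the shoelace formula to the sequence of (X, Y) vertices; enclosed area = 11.28 mm².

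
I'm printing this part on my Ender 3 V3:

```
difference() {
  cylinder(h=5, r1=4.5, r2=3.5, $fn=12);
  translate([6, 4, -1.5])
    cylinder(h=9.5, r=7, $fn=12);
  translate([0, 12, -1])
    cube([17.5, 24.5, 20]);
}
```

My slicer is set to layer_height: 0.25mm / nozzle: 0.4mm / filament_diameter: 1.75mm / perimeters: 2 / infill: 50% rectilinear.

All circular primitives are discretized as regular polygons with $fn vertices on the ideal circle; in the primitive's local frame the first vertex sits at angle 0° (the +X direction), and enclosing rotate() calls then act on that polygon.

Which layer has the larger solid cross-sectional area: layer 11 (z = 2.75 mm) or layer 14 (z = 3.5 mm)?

Layer 11 (z = 2.75): the cone contributes a regular 12-gon of circumradius 3.950 (interpolated between r1=4.5 and r2=3.5 at t=0.550) (area = (12/2)·3.950²·sin(360°/12) = 46.81 mm²); the cylinder at (6, 4): section is a regular 12-gon, circumradius r=7 (area = (12/2)·7.000²·sin(360°/12) = 147.00 mm²); the cube at (0, 12) (footprint 17.5×24.5) is included at this height (area 428.75 mm²); Taking the first minus the rest: starting from the cone (46.81 mm²), the r=7 cylinder at (6, 4) partially overlaps it — only the 17.91 mm² overlap (of its 147.00 mm²) is removed, clipping the outline; the 17.5×24.5 cube at (0, 12) misses the remaining region (no effect) — area = 28.89 mm². So its area = 28.89 mm². Layer 14 (z = 3.5): the cone contributes a regular 12-gon of circumradius 3.800 (interpolated between r1=4.5 and r2=3.5 at t=0.700) (area = (12/2)·3.800²·sin(360°/12) = 43.32 mm²); the cylinder at (6, 4): section is a regular 12-gon, circumradius r=7 (area = (12/2)·7.000²·sin(360°/12) = 147.00 mm²); the 17.5×24.5 cube at (0, 12) contributes its full rectangle (area 428.75 mm²); Taking the first minus the rest: starting from the cone (43.32 mm²), the r=7 cylinder at (6, 4) partially overlaps it — only the 16.56 mm² overlap (of its 147.00 mm²) is removed, clipping the outline; the 17.5×24.5 cube at (0, 12) misses the remaining region (no effect) — area = 26.76 mm². So its area = 26.76 mm². Layer 11 is larger (28.89 vs 26.76 mm²).

layer 11 (z = 2.75 mm)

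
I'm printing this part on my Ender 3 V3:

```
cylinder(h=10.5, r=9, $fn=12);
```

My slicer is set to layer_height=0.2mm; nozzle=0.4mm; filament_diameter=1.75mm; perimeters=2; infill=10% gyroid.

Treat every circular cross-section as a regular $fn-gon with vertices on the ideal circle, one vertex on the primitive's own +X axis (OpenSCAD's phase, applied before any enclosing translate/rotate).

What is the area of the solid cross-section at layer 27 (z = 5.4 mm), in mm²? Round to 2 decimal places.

243.00 mm²

At z = 5.4 mm: the r=9 cylinder contributes a regular 12-gon of circumradius 9 (area = (12/2)·9.000²·sin(360°/12) = 243.00 mm²). Overall, the cross-section is a single solid region. Net area = 243.00 mm².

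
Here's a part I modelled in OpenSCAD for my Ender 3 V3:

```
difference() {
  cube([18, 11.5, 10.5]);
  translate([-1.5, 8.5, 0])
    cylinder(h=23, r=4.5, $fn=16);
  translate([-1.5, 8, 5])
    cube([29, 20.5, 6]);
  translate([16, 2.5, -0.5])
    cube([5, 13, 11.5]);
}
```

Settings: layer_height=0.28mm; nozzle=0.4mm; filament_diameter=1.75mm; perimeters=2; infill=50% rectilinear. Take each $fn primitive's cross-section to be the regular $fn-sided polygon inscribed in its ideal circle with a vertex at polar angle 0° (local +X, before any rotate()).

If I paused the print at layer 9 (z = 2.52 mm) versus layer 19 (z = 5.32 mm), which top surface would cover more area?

layer 9 (z = 2.52 mm)

Layer 9 (z = 2.52): the cube is present — its section is the full 18×11.5 rectangle (area 207.00 mm²); the cylinder at (-1.5, 8.5): section is a regular 16-gon, circumradius r=4.5 (area = (16/2)·4.500²·sin(360°/16) = 61.99 mm²); the cube at (-1.5, 8) does not reach this height (z outside [5, 11]); the cube at (16, 2.5) (footprint 5×13) is included at this height (area 65.00 mm²); Taking the first minus the rest: starting from the 18×11.5 cube (207.00 mm²), the r=4.5 cylinder at (-1.5, 8.5) partially overlaps it — only the 16.69 mm² overlap (of its 61.99 mm²) is removed, clipping the outline; the 5×13 cube at (16, 2.5) partially overlaps it — only the 18.00 mm² overlap (of its 65.00 mm²) is removed, clipping the outline — area = 172.31 mm². So its area = 172.31 mm². Layer 19 (z = 5.32): the 18×11.5 cube contributes its full rectangle (area 207.00 mm²); the r=4.5 cylinder at (-1.5, 8.5) contributes a regular 16-gon of circumradius 4.5 (area = (16/2)·4.500²·sin(360°/16) = 61.99 mm²); the cube at (-1.5, 8) (footprint 29×20.5) is included at this height (area 594.50 mm²); the 5×13 cube at (16, 2.5) contributes its full rectangle (area 65.00 mm²); Taking the first minus the rest: starting from the 18×11.5 cube (207.00 mm²), the r=4.5 cylinder at (-1.5, 8.5) partially overlaps it — only the 16.69 mm² overlap (of its 61.99 mm²) is removed, clipping the outline; the 29×20.5 cube at (-1.5, 8) partially overlaps it — only the 53.80 mm² overlap (of its 594.50 mm²) is removed, clipping the outline; the 5×13 cube at (16, 2.5) partially overlaps it — only the 11.00 mm² overlap (of its 65.00 mm²) is removed, clipping the outline — area = 125.50 mm². So its area = 125.50 mm². Layer 9 is larger (172.31 vs 125.50 mm²).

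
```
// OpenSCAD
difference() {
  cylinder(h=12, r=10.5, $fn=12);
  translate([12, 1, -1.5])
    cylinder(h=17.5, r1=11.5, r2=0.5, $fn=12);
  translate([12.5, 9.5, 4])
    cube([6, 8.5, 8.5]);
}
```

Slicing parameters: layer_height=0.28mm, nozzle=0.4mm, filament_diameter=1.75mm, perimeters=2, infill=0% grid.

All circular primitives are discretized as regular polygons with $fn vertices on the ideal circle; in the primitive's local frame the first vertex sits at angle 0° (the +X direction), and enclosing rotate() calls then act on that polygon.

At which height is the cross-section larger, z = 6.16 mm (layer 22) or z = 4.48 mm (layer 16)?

layer 22 (z = 6.16 mm)

Layer 22 (z = 6.16): the r=10.5 cylinder contributes a regular 12-gon of circumradius 10.5 (area = (12/2)·10.500²·sin(360°/12) = 330.75 mm²); the cone at (12, 1) (r1=11.5→r2=0.5) has section circumradius 6.685 here — a regular 12-gon (area = (12/2)·6.685²·sin(360°/12) = 134.07 mm²); the 6×8.5 cube at (12.5, 9.5) contributes its full rectangle (area 51.00 mm²); Subtracting the remaining from the first: starting from the r=10.5 cylinder (330.75 mm²), the cone at (12, 1) partially overlaps it — only the 36.90 mm² overlap (of its 134.07 mm²) is removed, clipping the outline; the 6×8.5 cube at (12.5, 9.5) misses the remaining region (no effect) — area = 293.85 mm². So its area = 293.85 mm². Layer 16 (z = 4.48): the cylinder: section is a regular 12-gon, circumradius r=10.5 (area = (12/2)·10.500²·sin(360°/12) = 330.75 mm²); the cone at (12, 1) contributes a regular 12-gon of circumradius 7.741 (interpolated between r1=11.5 and r2=0.5 at t=0.342) (area = (12/2)·7.741²·sin(360°/12) = 179.78 mm²); the cube at (12.5, 9.5) is present — its section is the full 6×8.5 rectangle (area 51.00 mm²); Taking the first minus the rest: starting from the r=10.5 cylinder (330.75 mm²), the cone at (12, 1) partially overlaps it — only the 51.75 mm² overlap (of its 179.78 mm²) is removed, clipping the outline; the 6×8.5 cube at (12.5, 9.5) misses the remaining region (no effect) — area = 279.00 mm². So its area = 279.00 mm². Layer 22 is larger (293.85 vs 279.00 mm²).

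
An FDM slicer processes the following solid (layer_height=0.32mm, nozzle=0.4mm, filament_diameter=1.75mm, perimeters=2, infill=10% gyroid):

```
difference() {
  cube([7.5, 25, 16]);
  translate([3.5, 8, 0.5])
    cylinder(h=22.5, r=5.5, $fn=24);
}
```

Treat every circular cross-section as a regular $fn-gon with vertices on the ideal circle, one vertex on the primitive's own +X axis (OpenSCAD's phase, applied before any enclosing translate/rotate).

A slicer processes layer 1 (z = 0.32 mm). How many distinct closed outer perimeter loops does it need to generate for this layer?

1

At z = 0.32 mm: the 7.5×25 cube contributes its full rectangle; the cylinder at (3.5, 8) is absent (z outside [0.5, 23]); Subtracting the remaining from the first: none of the subtracted shapes is present at this height, so the 7.5×25 cube is unchanged — 1 connected region. The result has 1 disconnected region.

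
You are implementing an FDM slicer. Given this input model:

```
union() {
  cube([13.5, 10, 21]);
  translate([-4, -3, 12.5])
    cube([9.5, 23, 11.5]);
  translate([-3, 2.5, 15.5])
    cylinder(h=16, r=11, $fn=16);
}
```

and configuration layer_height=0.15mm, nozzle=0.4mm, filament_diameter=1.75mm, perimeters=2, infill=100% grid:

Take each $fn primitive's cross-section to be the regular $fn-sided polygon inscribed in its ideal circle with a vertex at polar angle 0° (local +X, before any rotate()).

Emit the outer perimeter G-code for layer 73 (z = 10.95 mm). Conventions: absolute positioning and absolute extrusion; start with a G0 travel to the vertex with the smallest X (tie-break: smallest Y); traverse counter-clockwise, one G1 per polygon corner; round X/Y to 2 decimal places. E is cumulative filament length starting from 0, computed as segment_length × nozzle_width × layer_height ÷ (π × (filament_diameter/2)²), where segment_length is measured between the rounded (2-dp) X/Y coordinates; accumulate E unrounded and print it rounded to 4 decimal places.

At z = 10.95 mm: the 13.5×10 cube contributes its full rectangle; the cube at (-4, -3) is absent (z outside [12.5, 24]); the cylinder at (-3, 2.5) is not intersected at this z (z outside [15.5, 31.5]); Merging all regions: only the 13.5×10 cube is present, so the union is just that shape — 1 connected region. The outline is a single polygon with 4 vertices. Extrusion per mm of travel: 0.4 × 0.15 / (π × 0.875²) = 0.024945. Accumulating E over each segment gives final E = 1.1724.

G0 X0.00 Y0.00 Z10.95
G1 X13.50 Y0.00 E0.3368
G1 X13.50 Y10.00 E0.5862
G1 X0.00 Y10.00 E0.9230
G1 X0.00 Y0.00 E1.1724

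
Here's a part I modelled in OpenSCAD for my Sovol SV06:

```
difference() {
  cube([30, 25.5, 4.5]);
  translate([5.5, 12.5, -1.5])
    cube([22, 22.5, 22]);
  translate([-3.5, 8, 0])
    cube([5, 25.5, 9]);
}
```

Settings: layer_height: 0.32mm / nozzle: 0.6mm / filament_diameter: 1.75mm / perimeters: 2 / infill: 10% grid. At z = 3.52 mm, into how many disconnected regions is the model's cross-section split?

At z = 3.52 mm: the 30×25.5 cube contributes its full rectangle; the 22×22.5 cube at (5.5, 12.5) contributes its full rectangle; the 5×25.5 cube at (-3.5, 8) contributes its full rectangle; Subtracting the remaining from the first: starting from the 30×25.5 cube, the 22×22.5 cube at (5.5, 12.5) partially overlaps it — only the 286.00 mm² overlap (of its 495.00 mm²) is removed, clipping the outline; the 5×25.5 cube at (-3.5, 8) partially overlaps it — only the 26.25 mm² overlap (of its 127.50 mm²) is removed, clipping the outline — 1 connected region. The result has 1 disconnected region.

1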